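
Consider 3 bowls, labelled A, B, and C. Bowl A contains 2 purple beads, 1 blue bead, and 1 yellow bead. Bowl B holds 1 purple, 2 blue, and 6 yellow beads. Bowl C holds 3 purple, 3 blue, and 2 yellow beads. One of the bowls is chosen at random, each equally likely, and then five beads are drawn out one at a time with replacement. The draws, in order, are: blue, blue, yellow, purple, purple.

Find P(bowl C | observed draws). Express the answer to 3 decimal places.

For each hypothesis, P(data | H) works out to: P(data | bowl A) = (1/4)(1/4)(1/4)(2/4)(2/4) = 0.0039062; P(data | bowl B) = (2/9)(2/9)(6/9)(1/9)(1/9) = 0.00040644; P(data | bowl C) = (3/8)(3/8)(2/8)(3/8)(3/8) = 0.0049438.
Multiplying each by its prior: 1/3 · 0.0039062 = 0.0013021, 1/3 · 0.00040644 = 0.00013548, 1/3 · 0.0049438 = 0.0016479; these sum to 0.0030855.
Hence P(bowl C | data) = (0.0016479) / (0.0030855) = 0.53409.

0.534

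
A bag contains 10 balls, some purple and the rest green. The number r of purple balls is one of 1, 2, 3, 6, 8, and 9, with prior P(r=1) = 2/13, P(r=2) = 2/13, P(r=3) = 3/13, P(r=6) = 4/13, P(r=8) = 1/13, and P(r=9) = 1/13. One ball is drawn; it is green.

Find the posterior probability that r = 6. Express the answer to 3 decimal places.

0.216

Under each hypothesis, the probability of this draw is: P(data | r = 1) = (9/10) = 9/10; P(data | r = 2) = (8/10) = 4/5; P(data | r = 3) = (7/10) = 7/10; P(data | r = 6) = (4/10) = 2/5; P(data | r = 8) = (2/10) = 1/5; P(data | r = 9) = (1/10) = 1/10.
Weighting by the prior gives 2/13 · 9/10 = 9/65, 2/13 · 4/5 = 8/65, 3/13 · 7/10 = 21/130, 4/13 · 2/5 = 8/65, 1/13 · 1/5 = 1/65, 1/13 · 1/10 = 1/130; summing to 37/65.
Hence P(r = 6 | data) = (8/65) / (37/65) = 8/37.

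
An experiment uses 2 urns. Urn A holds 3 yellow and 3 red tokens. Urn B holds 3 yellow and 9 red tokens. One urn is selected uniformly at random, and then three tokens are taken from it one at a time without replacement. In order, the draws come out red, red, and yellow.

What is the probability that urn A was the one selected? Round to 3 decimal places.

The likelihood of the observed sequence under each hypothesis: P(data | urn A) = (3/6)(2/5)(3/4) = 3/20; P(data | urn B) = (9/12)(8/11)(3/10) = 9/55.
Multiplying each by its prior: 1/2 · 3/20 = 3/40, 1/2 · 9/55 = 9/110; summing to 69/440.
By Bayes' rule, P(urn A | data) = (3/40) / (69/440) = 11/23.

0.478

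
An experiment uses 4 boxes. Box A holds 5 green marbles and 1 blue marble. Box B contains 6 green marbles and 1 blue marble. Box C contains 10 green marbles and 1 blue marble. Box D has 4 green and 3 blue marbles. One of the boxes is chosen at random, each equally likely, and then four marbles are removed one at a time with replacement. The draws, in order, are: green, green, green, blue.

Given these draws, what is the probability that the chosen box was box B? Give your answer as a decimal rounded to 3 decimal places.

Compute the likelihood of the observed sequence for each case: P(data | box A) = (5/6)(5/6)(5/6)(1/6) = 0.096451; P(data | box B) = (6/7)(6/7)(6/7)(1/7) = 0.089963; P(data | box C) = (10/11)(10/11)(10/11)(1/11) = 0.068301; P(data | box D) = (4/7)(4/7)(4/7)(3/7) = 0.079967.
Multiplying each by its prior: 1/4 · 0.096451 = 0.024113, 1/4 · 0.089963 = 0.022491, 1/4 · 0.068301 = 0.017075, 1/4 · 0.079967 = 0.019992; summing to 0.08367.
So P(box B | data) = (0.022491) / (0.08367) = 0.2688.

0.269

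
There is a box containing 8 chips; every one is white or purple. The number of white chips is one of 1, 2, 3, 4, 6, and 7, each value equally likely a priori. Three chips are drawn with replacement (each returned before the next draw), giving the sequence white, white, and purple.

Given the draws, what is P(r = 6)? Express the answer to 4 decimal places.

For each hypothesis, P(data | H) works out to: P(data | r = 1) = (1/8)(1/8)(7/8) = 0.013672; P(data | r = 2) = (2/8)(2/8)(6/8) = 0.046875; P(data | r = 3) = (3/8)(3/8)(5/8) = 0.087891; P(data | r = 4) = (4/8)(4/8)(4/8) = 0.125; P(data | r = 6) = (6/8)(6/8)(2/8) = 0.14062; P(data | r = 7) = (7/8)(7/8)(1/8) = 0.095703.
Multiplying each by its prior: 1/6 · 0.013672 = 0.0022786, 1/6 · 0.046875 = 0.0078125, 1/6 · 0.087891 = 0.014648, 1/6 · 0.125 = 0.020833, 1/6 · 0.14062 = 0.023438, 1/6 · 0.095703 = 0.015951; with total 0.084961.
Therefore the posterior P(r = 6 | data) = (0.023438) / (0.084961) = 0.27586.

0.2759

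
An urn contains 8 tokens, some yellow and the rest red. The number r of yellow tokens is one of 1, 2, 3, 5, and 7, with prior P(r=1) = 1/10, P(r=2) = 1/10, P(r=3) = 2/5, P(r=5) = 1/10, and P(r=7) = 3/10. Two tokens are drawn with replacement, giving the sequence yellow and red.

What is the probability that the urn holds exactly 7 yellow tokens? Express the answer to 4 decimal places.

The likelihood of the observed sequence under each hypothesis: P(data | r = 1) = (1/8)(7/8) = 7/64; P(data | r = 2) = (2/8)(6/8) = 3/16; P(data | r = 3) = (3/8)(5/8) = 15/64; P(data | r = 5) = (5/8)(3/8) = 15/64; P(data | r = 7) = (7/8)(1/8) = 7/64.
Multiplying each by its prior: 1/10 · 7/64 = 7/640, 1/10 · 3/16 = 3/160, 2/5 · 15/64 = 3/32, 1/10 · 15/64 = 3/128, 3/10 · 7/64 = 21/640; summing to 23/128.
By Bayes' rule, P(r = 7 | data) = (21/640) / (23/128) = 21/115.

0.1826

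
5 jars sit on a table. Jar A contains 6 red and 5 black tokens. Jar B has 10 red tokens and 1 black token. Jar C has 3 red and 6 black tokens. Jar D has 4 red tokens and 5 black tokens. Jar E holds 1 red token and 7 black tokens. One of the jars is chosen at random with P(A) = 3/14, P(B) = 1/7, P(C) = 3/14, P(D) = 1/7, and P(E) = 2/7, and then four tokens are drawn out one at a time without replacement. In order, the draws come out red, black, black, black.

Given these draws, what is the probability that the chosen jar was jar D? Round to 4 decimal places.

0.1378

Under each hypothesis, the probability of the observed sequence is: P(data | jar A) = (6/11)(5/10)(4/9)(3/8) = 0.045455; P(data | jar B) = (10/11)(1/10)(0/9) = 0; P(data | jar C) = (3/9)(6/8)(5/7)(4/6) = 0.11905; P(data | jar D) = (4/9)(5/8)(4/7)(3/6) = 0.079365; P(data | jar E) = (1/8)(7/7)(6/6)(5/5) = 0.125.
The prior-weighted likelihoods are 3/14 · 0.045455 = 0.0097403, 1/7 · 0 = 0, 3/14 · 0.11905 = 0.02551, 1/7 · 0.079365 = 0.011338, 2/7 · 0.125 = 0.035714; with total 0.082303.
By Bayes' rule, P(jar D | data) = (0.011338) / (0.082303) = 0.13776.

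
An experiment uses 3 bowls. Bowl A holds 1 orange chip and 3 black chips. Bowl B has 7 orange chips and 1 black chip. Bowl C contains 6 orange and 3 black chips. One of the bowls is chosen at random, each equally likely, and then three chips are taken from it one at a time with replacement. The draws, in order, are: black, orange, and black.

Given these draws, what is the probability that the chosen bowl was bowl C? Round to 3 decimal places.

Under each hypothesis, the probability of the observed sequence is: P(data | bowl A) = (3/4)(1/4)(3/4) = 0.14062; P(data | bowl B) = (1/8)(7/8)(1/8) = 0.013672; P(data | bowl C) = (3/9)(6/9)(3/9) = 0.074074.
Multiplying each by its prior: 1/3 · 0.14062 = 0.046875, 1/3 · 0.013672 = 0.0045573, 1/3 · 0.074074 = 0.024691; summing to 0.076124.
Hence P(bowl C | data) = (0.024691) / (0.076124) = 0.32436.

0.324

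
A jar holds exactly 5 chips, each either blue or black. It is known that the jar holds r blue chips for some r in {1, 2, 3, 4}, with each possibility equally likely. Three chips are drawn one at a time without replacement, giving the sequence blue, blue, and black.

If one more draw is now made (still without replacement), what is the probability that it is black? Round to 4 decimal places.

0.4000

Compute the likelihood of the observed sequence for each case: P(data | r = 1) = (1/5)(0/4) = 0; P(data | r = 2) = (2/5)(1/4)(3/3) = 1/10; P(data | r = 3) = (3/5)(2/4)(2/3) = 1/5; P(data | r = 4) = (4/5)(3/4)(1/3) = 1/5.
The prior-weighted likelihoods are 1/4 · 0 = 0, 1/4 · 1/10 = 1/40, 1/4 · 1/5 = 1/20, 1/4 · 1/5 = 1/20; these sum to 1/8.
Dividing through by the total gives posterior P(r = 1 | data) = 0, P(r = 2 | data) = 1/5, P(r = 3 | data) = 2/5, P(r = 4 | data) = 2/5.
Averaging over the posterior, P(black next | data) = (1)(1/5) + (1/2)(2/5) + (0)(2/5) = 2/5.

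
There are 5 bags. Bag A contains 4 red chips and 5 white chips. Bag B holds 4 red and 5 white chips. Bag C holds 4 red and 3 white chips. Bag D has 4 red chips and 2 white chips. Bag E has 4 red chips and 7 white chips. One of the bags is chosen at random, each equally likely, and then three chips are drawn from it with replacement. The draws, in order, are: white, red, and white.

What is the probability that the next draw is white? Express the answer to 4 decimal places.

Under each hypothesis, the probability of the observed sequence is: P(data | bag A) = (5/9)(4/9)(5/9) = 0.13717; P(data | bag B) = (5/9)(4/9)(5/9) = 0.13717; P(data | bag C) = (3/7)(4/7)(3/7) = 0.10496; P(data | bag D) = (2/6)(4/6)(2/6) = 0.074074; P(data | bag E) = (7/11)(4/11)(7/11) = 0.14726.
The prior-weighted likelihoods are 1/5 · 0.13717 = 0.027435, 1/5 · 0.13717 = 0.027435, 1/5 · 0.10496 = 0.020991, 1/5 · 0.074074 = 0.014815, 1/5 · 0.14726 = 0.029452; these sum to 0.12013.
The posterior is then P(bag A | data) = 0.22838, P(bag B | data) = 0.22838, P(bag C | data) = 0.17474, P(bag D | data) = 0.12333, P(bag E | data) = 0.24517.
The predictive probability is P(white next | data) = (5/9)(0.22838) + (5/9)(0.22838) + (3/7)(0.17474) + (1/3)(0.12333) + (7/11)(0.24517) = 0.52577.

0.5258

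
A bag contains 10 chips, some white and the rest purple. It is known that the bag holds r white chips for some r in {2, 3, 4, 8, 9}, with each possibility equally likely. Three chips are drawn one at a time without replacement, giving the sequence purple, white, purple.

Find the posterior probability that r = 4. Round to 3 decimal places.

Under each hypothesis, the probability of the observed sequence is: P(data | r = 2) = (8/10)(2/9)(7/8) = 0.15556; P(data | r = 3) = (7/10)(3/9)(6/8) = 0.175; P(data | r = 4) = (6/10)(4/9)(5/8) = 0.16667; P(data | r = 8) = (2/10)(8/9)(1/8) = 0.022222; P(data | r = 9) = (1/10)(9/9)(0/8) = 0.
Multiplying each by its prior: 1/5 · 0.15556 = 0.031111, 1/5 · 0.175 = 0.035, 1/5 · 0.16667 = 0.033333, 1/5 · 0.022222 = 0.0044444, 1/5 · 0 = 0; with total 0.10389.
So P(r = 4 | data) = (0.033333) / (0.10389) = 0.32086.

0.321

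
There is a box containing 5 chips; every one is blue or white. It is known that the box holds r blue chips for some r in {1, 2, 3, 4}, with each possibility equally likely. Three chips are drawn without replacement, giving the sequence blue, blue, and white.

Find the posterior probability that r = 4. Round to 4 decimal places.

0.4000

Compute the likelihood of the observed sequence for each case: P(data | r = 1) = (1/5)(0/4) = 0; P(data | r = 2) = (2/5)(1/4)(3/3) = 1/10; P(data | r = 3) = (3/5)(2/4)(2/3) = 1/5; P(data | r = 4) = (4/5)(3/4)(1/3) = 1/5.
Weighting by the prior gives 1/4 · 0 = 0, 1/4 · 1/10 = 1/40, 1/4 · 1/5 = 1/20, 1/4 · 1/5 = 1/20; these sum to 1/8.
Hence P(r = 4 | data) = (1/20) / (1/8) = 2/5.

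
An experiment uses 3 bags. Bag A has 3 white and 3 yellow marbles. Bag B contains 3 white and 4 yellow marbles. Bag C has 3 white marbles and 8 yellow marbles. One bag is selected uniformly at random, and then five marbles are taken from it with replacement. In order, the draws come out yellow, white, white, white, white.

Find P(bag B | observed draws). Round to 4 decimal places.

0.3534

For each hypothesis, P(data | H) works out to: P(data | bag A) = (3/6)(3/6)(3/6)(3/6)(3/6) = 0.03125; P(data | bag B) = (4/7)(3/7)(3/7)(3/7)(3/7) = 0.019278; P(data | bag C) = (8/11)(3/11)(3/11)(3/11)(3/11) = 0.0040236.
The prior-weighted likelihoods are 1/3 · 0.03125 = 0.010417, 1/3 · 0.019278 = 0.0064259, 1/3 · 0.0040236 = 0.0013412; these sum to 0.018184.
Hence P(bag B | data) = (0.0064259) / (0.018184) = 0.35339.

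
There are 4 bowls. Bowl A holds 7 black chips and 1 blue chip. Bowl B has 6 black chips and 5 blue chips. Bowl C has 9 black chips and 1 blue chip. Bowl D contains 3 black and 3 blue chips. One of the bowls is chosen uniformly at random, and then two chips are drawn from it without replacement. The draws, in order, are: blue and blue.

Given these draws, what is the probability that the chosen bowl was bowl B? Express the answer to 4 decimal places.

The likelihood of the observed sequence under each hypothesis: P(data | bowl A) = (1/8)(0/7) = 0; P(data | bowl B) = (5/11)(4/10) = 2/11; P(data | bowl C) = (1/10)(0/9) = 0; P(data | bowl D) = (3/6)(2/5) = 1/5.
Weighting by the prior gives 1/4 · 0 = 0, 1/4 · 2/11 = 1/22, 1/4 · 0 = 0, 1/4 · 1/5 = 1/20; summing to 21/220.
By Bayes' rule, P(bowl B | data) = (1/22) / (21/220) = 10/21.

0.4762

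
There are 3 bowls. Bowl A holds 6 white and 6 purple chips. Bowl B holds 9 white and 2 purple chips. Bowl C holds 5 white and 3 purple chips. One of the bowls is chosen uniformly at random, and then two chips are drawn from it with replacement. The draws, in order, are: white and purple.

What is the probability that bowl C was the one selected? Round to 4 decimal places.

For each hypothesis, P(data | H) works out to: P(data | bowl A) = (6/12)(6/12) = 0.25; P(data | bowl B) = (9/11)(2/11) = 0.14876; P(data | bowl C) = (5/8)(3/8) = 0.23438.
The prior-weighted likelihoods are 1/3 · 0.25 = 0.083333, 1/3 · 0.14876 = 0.049587, 1/3 · 0.23438 = 0.078125; these sum to 0.21105.
Hence P(bowl C | data) = (0.078125) / (0.21105) = 0.37018.

0.3702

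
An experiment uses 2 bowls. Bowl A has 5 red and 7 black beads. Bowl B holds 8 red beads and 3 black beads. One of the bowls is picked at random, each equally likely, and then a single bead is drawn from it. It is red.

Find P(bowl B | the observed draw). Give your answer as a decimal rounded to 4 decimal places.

Under each hypothesis, the probability of this draw is: P(data | bowl A) = (5/12) = 5/12; P(data | bowl B) = (8/11) = 8/11.
The prior-weighted likelihoods are 1/2 · 5/12 = 5/24, 1/2 · 8/11 = 4/11; summing to 151/264.
Hence P(bowl B | data) = (4/11) / (151/264) = 96/151.

0.6358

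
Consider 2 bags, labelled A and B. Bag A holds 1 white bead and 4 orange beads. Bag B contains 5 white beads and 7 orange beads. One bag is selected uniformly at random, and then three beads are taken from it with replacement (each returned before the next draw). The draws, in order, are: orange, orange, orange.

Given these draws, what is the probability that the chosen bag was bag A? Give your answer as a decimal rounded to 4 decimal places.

0.7206

For each hypothesis, P(data | H) works out to: P(data | bag A) = (4/5)(4/5)(4/5) = 0.512; P(data | bag B) = (7/12)(7/12)(7/12) = 0.1985.
Multiplying each by its prior: 1/2 · 0.512 = 0.256, 1/2 · 0.1985 = 0.099248; summing to 0.35525.
So P(bag A | data) = (0.256) / (0.35525) = 0.72062.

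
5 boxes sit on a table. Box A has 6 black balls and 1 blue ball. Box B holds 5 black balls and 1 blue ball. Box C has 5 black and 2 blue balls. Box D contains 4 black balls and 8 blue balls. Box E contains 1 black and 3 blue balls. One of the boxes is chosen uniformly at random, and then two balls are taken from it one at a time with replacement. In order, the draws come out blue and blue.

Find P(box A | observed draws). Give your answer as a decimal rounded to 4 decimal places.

0.0180

Compute the likelihood of the observed sequence for each case: P(data | box A) = (1/7)(1/7) = 0.020408; P(data | box B) = (1/6)(1/6) = 0.027778; P(data | box C) = (2/7)(2/7) = 0.081633; P(data | box D) = (8/12)(8/12) = 0.44444; P(data | box E) = (3/4)(3/4) = 0.5625.
Weighting by the prior gives 1/5 · 0.020408 = 0.0040816, 1/5 · 0.027778 = 0.0055556, 1/5 · 0.081633 = 0.016327, 1/5 · 0.44444 = 0.088889, 1/5 · 0.5625 = 0.1125; these sum to 0.22735.
Hence P(box A | data) = (0.0040816) / (0.22735) = 0.017953.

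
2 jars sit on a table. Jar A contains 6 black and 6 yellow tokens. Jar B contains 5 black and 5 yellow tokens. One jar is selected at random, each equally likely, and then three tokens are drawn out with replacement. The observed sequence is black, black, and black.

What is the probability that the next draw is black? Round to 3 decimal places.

For each hypothesis, P(data | H) works out to: P(data | jar A) = (6/12)(6/12)(6/12) = 1/8; P(data | jar B) = (5/10)(5/10)(5/10) = 1/8.
Weighting by the prior gives 1/2 · 1/8 = 1/16, 1/2 · 1/8 = 1/16; with total 1/8.
The posterior is then P(jar A | data) = 1/2, P(jar B | data) = 1/2.
Averaging over the posterior, P(black next | data) = (1/2)(1/2) + (1/2)(1/2) = 1/2.

0.500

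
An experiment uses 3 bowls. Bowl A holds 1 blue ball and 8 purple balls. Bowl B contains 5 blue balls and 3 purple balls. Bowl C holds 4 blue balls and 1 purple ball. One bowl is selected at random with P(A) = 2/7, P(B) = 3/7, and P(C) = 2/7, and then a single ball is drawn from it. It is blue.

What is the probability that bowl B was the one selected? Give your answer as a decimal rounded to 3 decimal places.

0.507

The likelihood of this draw under each hypothesis: P(data | bowl A) = (1/9) = 0.11111; P(data | bowl B) = (5/8) = 0.625; P(data | bowl C) = (4/5) = 0.8.
Weighting by the prior gives 2/7 · 0.11111 = 0.031746, 3/7 · 0.625 = 0.26786, 2/7 · 0.8 = 0.22857; summing to 0.52817.
Therefore the posterior P(bowl B | data) = (0.26786) / (0.52817) = 0.50714.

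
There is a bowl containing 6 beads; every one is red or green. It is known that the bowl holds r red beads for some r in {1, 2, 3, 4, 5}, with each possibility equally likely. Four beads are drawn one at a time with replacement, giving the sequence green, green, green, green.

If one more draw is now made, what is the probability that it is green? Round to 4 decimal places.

0.7533

Compute the likelihood of the observed sequence for each case: P(data | r = 1) = (5/6)(5/6)(5/6)(5/6) = 0.48225; P(data | r = 2) = (4/6)(4/6)(4/6)(4/6) = 0.19753; P(data | r = 3) = (3/6)(3/6)(3/6)(3/6) = 0.0625; P(data | r = 4) = (2/6)(2/6)(2/6)(2/6) = 0.012346; P(data | r = 5) = (1/6)(1/6)(1/6)(1/6) = 0.0007716.
The prior-weighted likelihoods are 1/5 · 0.48225 = 0.096451, 1/5 · 0.19753 = 0.039506, 1/5 · 0.0625 = 0.0125, 1/5 · 0.012346 = 0.0024691, 1/5 · 0.0007716 = 0.00015432; these sum to 0.15108.
Normalising, the posterior is P(r = 1 | data) = 0.63841, P(r = 2 | data) = 0.26149, P(r = 3 | data) = 0.082737, P(r = 4 | data) = 0.016343, P(r = 5 | data) = 0.0010215.
So P(green next | data) = Σ P(green next | H) P(H | data) = (5/6)(0.63841) + (2/3)(0.26149) + (1/2)(0.082737) + (1/3)(0.016343) + (1/6)(0.0010215) = 0.75332.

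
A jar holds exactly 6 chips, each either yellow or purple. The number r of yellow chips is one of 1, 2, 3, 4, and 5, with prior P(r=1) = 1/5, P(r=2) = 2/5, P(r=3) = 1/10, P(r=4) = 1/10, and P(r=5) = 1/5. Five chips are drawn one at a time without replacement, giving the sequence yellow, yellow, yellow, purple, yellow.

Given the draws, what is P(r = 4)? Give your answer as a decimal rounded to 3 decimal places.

0.167

Under each hypothesis, the probability of the observed sequence is: P(data | r = 1) = (1/6)(0/5) = 0; P(data | r = 2) = (2/6)(1/5)(0/4) = 0; P(data | r = 3) = (3/6)(2/5)(1/4)(3/3)(0/2) = 0; P(data | r = 4) = (4/6)(3/5)(2/4)(2/3)(1/2) = 1/15; P(data | r = 5) = (5/6)(4/5)(3/4)(1/3)(2/2) = 1/6.
Multiplying each by its prior: 1/5 · 0 = 0, 2/5 · 0 = 0, 1/10 · 0 = 0, 1/10 · 1/15 = 1/150, 1/5 · 1/6 = 1/30; with total 1/25.
By Bayes' rule, P(r = 4 | data) = (1/150) / (1/25) = 1/6.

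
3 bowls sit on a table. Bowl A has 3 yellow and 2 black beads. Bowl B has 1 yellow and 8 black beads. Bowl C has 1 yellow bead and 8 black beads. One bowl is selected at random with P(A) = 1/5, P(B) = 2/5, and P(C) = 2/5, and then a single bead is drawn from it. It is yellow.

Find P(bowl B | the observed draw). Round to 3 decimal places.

The likelihood of this draw under each hypothesis: P(data | bowl A) = (3/5) = 3/5; P(data | bowl B) = (1/9) = 1/9; P(data | bowl C) = (1/9) = 1/9.
Weighting by the prior gives 1/5 · 3/5 = 3/25, 2/5 · 1/9 = 2/45, 2/5 · 1/9 = 2/45; these sum to 47/225.
So P(bowl B | data) = (2/45) / (47/225) = 10/47.

0.213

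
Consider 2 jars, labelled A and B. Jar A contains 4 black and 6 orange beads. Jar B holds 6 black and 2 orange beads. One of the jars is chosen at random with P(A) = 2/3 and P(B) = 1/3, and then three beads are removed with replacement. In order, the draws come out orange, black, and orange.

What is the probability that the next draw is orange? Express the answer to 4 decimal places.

For each hypothesis, P(data | H) works out to: P(data | jar A) = (6/10)(4/10)(6/10) = 0.144; P(data | jar B) = (2/8)(6/8)(2/8) = 0.046875.
The prior-weighted likelihoods are 2/3 · 0.144 = 0.096, 1/3 · 0.046875 = 0.015625; with total 0.11163.
Dividing through by the total gives posterior P(jar A | data) = 0.86002, P(jar B | data) = 0.13998.
So P(orange next | data) = Σ P(orange next | H) P(H | data) = (3/5)(0.86002) + (1/4)(0.13998) = 0.55101.

0.5510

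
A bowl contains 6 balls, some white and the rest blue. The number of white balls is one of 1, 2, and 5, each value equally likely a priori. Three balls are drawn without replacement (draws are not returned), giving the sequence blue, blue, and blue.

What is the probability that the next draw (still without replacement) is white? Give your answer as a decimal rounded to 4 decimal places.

The likelihood of the observed sequence under each hypothesis: P(data | r = 1) = (5/6)(4/5)(3/4) = 1/2; P(data | r = 2) = (4/6)(3/5)(2/4) = 1/5; P(data | r = 5) = (1/6)(0/5) = 0.
Weighting by the prior gives 1/3 · 1/2 = 1/6, 1/3 · 1/5 = 1/15, 1/3 · 0 = 0; with total 7/30.
Dividing through by the total gives posterior P(r = 1 | data) = 5/7, P(r = 2 | data) = 2/7, P(r = 5 | data) = 0.
Averaging over the posterior, P(white next | data) = (1/3)(5/7) + (2/3)(2/7) = 3/7.

0.4286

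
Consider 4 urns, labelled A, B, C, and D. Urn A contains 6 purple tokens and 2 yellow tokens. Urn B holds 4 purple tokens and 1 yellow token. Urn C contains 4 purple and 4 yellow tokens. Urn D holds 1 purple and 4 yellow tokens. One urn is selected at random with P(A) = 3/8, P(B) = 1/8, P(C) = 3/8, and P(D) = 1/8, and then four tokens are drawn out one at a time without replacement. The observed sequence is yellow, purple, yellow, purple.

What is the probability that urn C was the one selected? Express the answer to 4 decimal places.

0.7059

Compute the likelihood of the observed sequence for each case: P(data | urn A) = (2/8)(6/7)(1/6)(5/5) = 0.035714; P(data | urn B) = (1/5)(4/4)(0/3) = 0; P(data | urn C) = (4/8)(4/7)(3/6)(3/5) = 0.085714; P(data | urn D) = (4/5)(1/4)(3/3)(0/2) = 0.
Weighting by the prior gives 3/8 · 0.035714 = 0.013393, 1/8 · 0 = 0, 3/8 · 0.085714 = 0.032143, 1/8 · 0 = 0; with total 0.045536.
So P(urn C | data) = (0.032143) / (0.045536) = 0.70588.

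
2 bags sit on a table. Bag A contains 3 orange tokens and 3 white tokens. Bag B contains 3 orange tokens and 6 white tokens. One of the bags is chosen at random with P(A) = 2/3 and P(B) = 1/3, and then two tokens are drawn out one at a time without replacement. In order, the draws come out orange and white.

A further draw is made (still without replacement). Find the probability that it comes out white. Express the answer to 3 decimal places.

0.563

The likelihood of the observed sequence under each hypothesis: P(data | bag A) = (3/6)(3/5) = 3/10; P(data | bag B) = (3/9)(6/8) = 1/4.
The prior-weighted likelihoods are 2/3 · 3/10 = 1/5, 1/3 · 1/4 = 1/12; these sum to 17/60.
Dividing through by the total gives posterior P(bag A | data) = 12/17, P(bag B | data) = 5/17.
Averaging over the posterior, P(white next | data) = (1/2)(12/17) + (5/7)(5/17) = 67/119.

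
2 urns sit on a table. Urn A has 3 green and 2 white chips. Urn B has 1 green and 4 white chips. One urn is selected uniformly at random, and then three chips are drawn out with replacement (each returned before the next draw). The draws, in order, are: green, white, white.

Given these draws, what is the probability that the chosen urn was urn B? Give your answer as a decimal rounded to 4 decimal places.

0.5714

Under each hypothesis, the probability of the observed sequence is: P(data | urn A) = (3/5)(2/5)(2/5) = 12/125; P(data | urn B) = (1/5)(4/5)(4/5) = 16/125.
Multiplying each by its prior: 1/2 · 12/125 = 6/125, 1/2 · 16/125 = 8/125; with total 14/125.
So P(urn B | data) = (8/125) / (14/125) = 4/7.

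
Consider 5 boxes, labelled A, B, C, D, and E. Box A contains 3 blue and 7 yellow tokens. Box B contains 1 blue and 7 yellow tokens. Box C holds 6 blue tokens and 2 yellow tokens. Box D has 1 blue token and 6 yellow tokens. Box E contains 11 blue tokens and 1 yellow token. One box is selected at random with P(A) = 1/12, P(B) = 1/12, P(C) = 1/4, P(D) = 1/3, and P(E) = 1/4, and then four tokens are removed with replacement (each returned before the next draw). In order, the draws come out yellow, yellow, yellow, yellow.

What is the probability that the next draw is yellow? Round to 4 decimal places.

For each hypothesis, P(data | H) works out to: P(data | box A) = (7/10)(7/10)(7/10)(7/10) = 0.2401; P(data | box B) = (7/8)(7/8)(7/8)(7/8) = 0.58618; P(data | box C) = (2/8)(2/8)(2/8)(2/8) = 0.0039062; P(data | box D) = (6/7)(6/7)(6/7)(6/7) = 0.53978; P(data | box E) = (1/12)(1/12)(1/12)(1/12) = 4.8225e-05.
Weighting by the prior gives 1/12 · 0.2401 = 0.020008, 1/12 · 0.58618 = 0.048848, 1/4 · 0.0039062 = 0.00097656, 1/3 · 0.53978 = 0.17993, 1/4 · 4.8225e-05 = 1.2056e-05; these sum to 0.24977.
The posterior is then P(box A | data) = 0.080107, P(box B | data) = 0.19557, P(box C | data) = 0.0039098, P(box D | data) = 0.72036, P(box E | data) = 4.827e-05.
Averaging over the posterior, P(yellow next | data) = (7/10)(0.080107) + (7/8)(0.19557) + (1/4)(0.0039098) + (6/7)(0.72036) + (1/12)(4.827e-05) = 0.84564.

0.8456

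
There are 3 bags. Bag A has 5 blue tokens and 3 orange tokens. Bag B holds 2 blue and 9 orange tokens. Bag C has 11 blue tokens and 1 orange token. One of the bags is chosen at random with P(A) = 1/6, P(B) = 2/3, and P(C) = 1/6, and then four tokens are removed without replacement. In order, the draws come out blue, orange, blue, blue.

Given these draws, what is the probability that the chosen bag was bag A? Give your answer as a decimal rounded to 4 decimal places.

For each hypothesis, P(data | H) works out to: P(data | bag A) = (5/8)(3/7)(4/6)(3/5) = 3/28; P(data | bag B) = (2/11)(9/10)(1/9)(0/8) = 0; P(data | bag C) = (11/12)(1/11)(10/10)(9/9) = 1/12.
Weighting by the prior gives 1/6 · 3/28 = 1/56, 2/3 · 0 = 0, 1/6 · 1/12 = 1/72; these sum to 2/63.
Hence P(bag A | data) = (1/56) / (2/63) = 9/16.

0.5625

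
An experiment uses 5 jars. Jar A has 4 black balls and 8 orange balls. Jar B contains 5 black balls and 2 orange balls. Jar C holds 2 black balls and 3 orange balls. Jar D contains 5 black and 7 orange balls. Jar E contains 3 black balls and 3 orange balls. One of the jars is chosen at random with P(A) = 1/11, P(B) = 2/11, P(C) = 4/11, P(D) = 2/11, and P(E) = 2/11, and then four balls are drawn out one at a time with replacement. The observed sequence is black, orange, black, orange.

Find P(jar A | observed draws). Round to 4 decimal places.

Compute the likelihood of the observed sequence for each case: P(data | jar A) = (4/12)(8/12)(4/12)(8/12) = 0.049383; P(data | jar B) = (5/7)(2/7)(5/7)(2/7) = 0.041649; P(data | jar C) = (2/5)(3/5)(2/5)(3/5) = 0.0576; P(data | jar D) = (5/12)(7/12)(5/12)(7/12) = 0.059076; P(data | jar E) = (3/6)(3/6)(3/6)(3/6) = 0.0625.
Weighting by the prior gives 1/11 · 0.049383 = 0.0044893, 2/11 · 0.041649 = 0.0075726, 4/11 · 0.0576 = 0.020945, 2/11 · 0.059076 = 0.010741, 2/11 · 0.0625 = 0.011364; these sum to 0.055112.
Therefore the posterior P(jar A | data) = (0.0044893) / (0.055112) = 0.081458.

0.0815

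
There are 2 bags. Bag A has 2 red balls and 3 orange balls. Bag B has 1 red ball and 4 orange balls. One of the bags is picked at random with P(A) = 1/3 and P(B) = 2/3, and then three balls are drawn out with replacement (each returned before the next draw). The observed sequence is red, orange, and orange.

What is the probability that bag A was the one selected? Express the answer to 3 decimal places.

Under each hypothesis, the probability of the observed sequence is: P(data | bag A) = (2/5)(3/5)(3/5) = 18/125; P(data | bag B) = (1/5)(4/5)(4/5) = 16/125.
Weighting by the prior gives 1/3 · 18/125 = 6/125, 2/3 · 16/125 = 32/375; these sum to 2/15.
By Bayes' rule, P(bag A | data) = (6/125) / (2/15) = 9/25.

0.360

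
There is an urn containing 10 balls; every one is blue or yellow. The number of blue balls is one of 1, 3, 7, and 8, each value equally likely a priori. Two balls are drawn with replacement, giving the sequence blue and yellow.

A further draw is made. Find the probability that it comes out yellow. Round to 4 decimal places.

Compute the likelihood of the observed sequence for each case: P(data | r = 1) = (1/10)(9/10) = 9/100; P(data | r = 3) = (3/10)(7/10) = 21/100; P(data | r = 7) = (7/10)(3/10) = 21/100; P(data | r = 8) = (8/10)(2/10) = 4/25.
Weighting by the prior gives 1/4 · 9/100 = 9/400, 1/4 · 21/100 = 21/400, 1/4 · 21/100 = 21/400, 1/4 · 4/25 = 1/25; summing to 67/400.
Normalising, the posterior is P(r = 1 | data) = 9/67, P(r = 3 | data) = 21/67, P(r = 7 | data) = 21/67, P(r = 8 | data) = 16/67.
The predictive probability is P(yellow next | data) = (9/10)(9/67) + (7/10)(21/67) + (3/10)(21/67) + (1/5)(16/67) = 323/670.

0.4821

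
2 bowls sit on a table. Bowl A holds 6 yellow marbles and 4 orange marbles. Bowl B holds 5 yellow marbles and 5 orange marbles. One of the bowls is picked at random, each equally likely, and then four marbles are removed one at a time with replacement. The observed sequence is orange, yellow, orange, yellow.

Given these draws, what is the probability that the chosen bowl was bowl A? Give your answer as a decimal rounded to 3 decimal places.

0.480

For each hypothesis, P(data | H) works out to: P(data | bowl A) = (4/10)(6/10)(4/10)(6/10) = 0.0576; P(data | bowl B) = (5/10)(5/10)(5/10)(5/10) = 0.0625.
Multiplying each by its prior: 1/2 · 0.0576 = 0.0288, 1/2 · 0.0625 = 0.03125; summing to 0.06005.
By Bayes' rule, P(bowl A | data) = (0.0288) / (0.06005) = 0.4796.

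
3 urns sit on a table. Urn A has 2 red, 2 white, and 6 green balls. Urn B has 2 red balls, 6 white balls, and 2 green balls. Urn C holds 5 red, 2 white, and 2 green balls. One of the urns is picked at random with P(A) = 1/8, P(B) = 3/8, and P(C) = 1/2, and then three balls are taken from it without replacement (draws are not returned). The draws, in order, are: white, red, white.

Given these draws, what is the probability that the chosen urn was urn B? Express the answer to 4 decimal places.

0.7464

Compute the likelihood of the observed sequence for each case: P(data | urn A) = (2/10)(2/9)(1/8) = 0.0055556; P(data | urn B) = (6/10)(2/9)(5/8) = 0.083333; P(data | urn C) = (2/9)(5/8)(1/7) = 0.019841.
Weighting by the prior gives 1/8 · 0.0055556 = 0.00069444, 3/8 · 0.083333 = 0.03125, 1/2 · 0.019841 = 0.0099206; these sum to 0.041865.
So P(urn B | data) = (0.03125) / (0.041865) = 0.74645.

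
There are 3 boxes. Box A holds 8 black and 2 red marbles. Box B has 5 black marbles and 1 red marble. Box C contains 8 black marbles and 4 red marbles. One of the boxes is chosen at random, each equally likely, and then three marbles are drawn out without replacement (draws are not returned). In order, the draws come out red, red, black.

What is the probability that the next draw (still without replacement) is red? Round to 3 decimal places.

The likelihood of the observed sequence under each hypothesis: P(data | box A) = (2/10)(1/9)(8/8) = 0.022222; P(data | box B) = (1/6)(0/5) = 0; P(data | box C) = (4/12)(3/11)(8/10) = 0.072727.
The prior-weighted likelihoods are 1/3 · 0.022222 = 0.0074074, 1/3 · 0 = 0, 1/3 · 0.072727 = 0.024242; summing to 0.03165.
Normalising, the posterior is P(box A | data) = 0.23404, P(box B | data) = 0, P(box C | data) = 0.76596.
Averaging over the posterior, P(red next | data) = (0)(0.23404) + (2/9)(0.76596) = 0.17021.

0.170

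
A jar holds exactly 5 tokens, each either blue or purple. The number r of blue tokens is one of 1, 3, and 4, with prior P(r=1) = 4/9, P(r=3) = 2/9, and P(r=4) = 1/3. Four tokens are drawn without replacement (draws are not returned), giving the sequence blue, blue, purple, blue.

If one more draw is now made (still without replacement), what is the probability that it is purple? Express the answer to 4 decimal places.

0.2500

For each hypothesis, P(data | H) works out to: P(data | r = 1) = (1/5)(0/4) = 0; P(data | r = 3) = (3/5)(2/4)(2/3)(1/2) = 1/10; P(data | r = 4) = (4/5)(3/4)(1/3)(2/2) = 1/5.
Multiplying each by its prior: 4/9 · 0 = 0, 2/9 · 1/10 = 1/45, 1/3 · 1/5 = 1/15; these sum to 4/45.
Normalising, the posterior is P(r = 1 | data) = 0, P(r = 3 | data) = 1/4, P(r = 4 | data) = 3/4.
Averaging over the posterior, P(purple next | data) = (1)(1/4) + (0)(3/4) = 1/4.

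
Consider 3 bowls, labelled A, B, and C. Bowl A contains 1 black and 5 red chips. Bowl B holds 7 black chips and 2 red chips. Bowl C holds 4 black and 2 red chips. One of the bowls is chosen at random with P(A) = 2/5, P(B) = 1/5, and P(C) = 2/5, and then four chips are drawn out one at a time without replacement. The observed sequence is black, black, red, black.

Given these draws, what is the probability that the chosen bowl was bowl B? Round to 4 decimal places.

0.3425

For each hypothesis, P(data | H) works out to: P(data | bowl A) = (1/6)(0/5) = 0; P(data | bowl B) = (7/9)(6/8)(2/7)(5/6) = 5/36; P(data | bowl C) = (4/6)(3/5)(2/4)(2/3) = 2/15.
The prior-weighted likelihoods are 2/5 · 0 = 0, 1/5 · 5/36 = 1/36, 2/5 · 2/15 = 4/75; summing to 73/900.
Hence P(bowl B | data) = (1/36) / (73/900) = 25/73.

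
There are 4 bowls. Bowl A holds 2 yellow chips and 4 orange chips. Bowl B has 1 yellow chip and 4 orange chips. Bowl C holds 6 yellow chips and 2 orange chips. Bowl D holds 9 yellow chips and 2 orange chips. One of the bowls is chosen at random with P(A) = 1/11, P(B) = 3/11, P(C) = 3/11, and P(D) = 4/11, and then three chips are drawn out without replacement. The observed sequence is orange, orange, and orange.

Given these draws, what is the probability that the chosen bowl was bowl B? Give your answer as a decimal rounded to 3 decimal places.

0.857

The likelihood of the observed sequence under each hypothesis: P(data | bowl A) = (4/6)(3/5)(2/4) = 1/5; P(data | bowl B) = (4/5)(3/4)(2/3) = 2/5; P(data | bowl C) = (2/8)(1/7)(0/6) = 0; P(data | bowl D) = (2/11)(1/10)(0/9) = 0.
Multiplying each by its prior: 1/11 · 1/5 = 1/55, 3/11 · 2/5 = 6/55, 3/11 · 0 = 0, 4/11 · 0 = 0; with total 7/55.
Hence P(bowl B | data) = (6/55) / (7/55) = 6/7.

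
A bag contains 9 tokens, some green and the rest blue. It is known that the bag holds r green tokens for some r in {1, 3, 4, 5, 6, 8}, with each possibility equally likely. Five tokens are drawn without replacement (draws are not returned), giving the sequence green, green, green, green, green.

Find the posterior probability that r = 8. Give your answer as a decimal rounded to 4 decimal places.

Under each hypothesis, the probability of the observed sequence is: P(data | r = 1) = (1/9)(0/8) = 0; P(data | r = 3) = (3/9)(2/8)(1/7)(0/6) = 0; P(data | r = 4) = (4/9)(3/8)(2/7)(1/6)(0/5) = 0; P(data | r = 5) = (5/9)(4/8)(3/7)(2/6)(1/5) = 1/126; P(data | r = 6) = (6/9)(5/8)(4/7)(3/6)(2/5) = 1/21; P(data | r = 8) = (8/9)(7/8)(6/7)(5/6)(4/5) = 4/9.
The prior-weighted likelihoods are 1/6 · 0 = 0, 1/6 · 0 = 0, 1/6 · 0 = 0, 1/6 · 1/126 = 1/756, 1/6 · 1/21 = 1/126, 1/6 · 4/9 = 2/27; summing to 1/12.
Therefore the posterior P(r = 8 | data) = (2/27) / (1/12) = 8/9.

0.8889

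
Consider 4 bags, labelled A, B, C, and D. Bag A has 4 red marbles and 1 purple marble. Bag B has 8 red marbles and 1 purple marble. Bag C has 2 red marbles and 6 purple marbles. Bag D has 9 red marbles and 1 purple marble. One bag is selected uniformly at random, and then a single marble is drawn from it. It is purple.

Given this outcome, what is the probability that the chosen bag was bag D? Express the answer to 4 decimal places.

0.0861

For each hypothesis, P(data | H) works out to: P(data | bag A) = (1/5) = 1/5; P(data | bag B) = (1/9) = 1/9; P(data | bag C) = (6/8) = 3/4; P(data | bag D) = (1/10) = 1/10.
Multiplying each by its prior: 1/4 · 1/5 = 1/20, 1/4 · 1/9 = 1/36, 1/4 · 3/4 = 3/16, 1/4 · 1/10 = 1/40; these sum to 209/720.
Hence P(bag D | data) = (1/40) / (209/720) = 18/209.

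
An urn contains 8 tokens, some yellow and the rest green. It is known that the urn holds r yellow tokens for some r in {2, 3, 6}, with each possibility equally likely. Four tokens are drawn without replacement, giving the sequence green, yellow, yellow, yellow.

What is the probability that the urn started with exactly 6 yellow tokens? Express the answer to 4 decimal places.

The likelihood of the observed sequence under each hypothesis: P(data | r = 2) = (6/8)(2/7)(1/6)(0/5) = 0; P(data | r = 3) = (5/8)(3/7)(2/6)(1/5) = 1/56; P(data | r = 6) = (2/8)(6/7)(5/6)(4/5) = 1/7.
The prior-weighted likelihoods are 1/3 · 0 = 0, 1/3 · 1/56 = 1/168, 1/3 · 1/7 = 1/21; with total 3/56.
Hence P(r = 6 | data) = (1/21) / (3/56) = 8/9.

0.8889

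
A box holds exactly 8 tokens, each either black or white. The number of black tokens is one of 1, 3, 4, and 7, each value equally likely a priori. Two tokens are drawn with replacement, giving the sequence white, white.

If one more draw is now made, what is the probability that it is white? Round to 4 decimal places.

Compute the likelihood of the observed sequence for each case: P(data | r = 1) = (7/8)(7/8) = 49/64; P(data | r = 3) = (5/8)(5/8) = 25/64; P(data | r = 4) = (4/8)(4/8) = 1/4; P(data | r = 7) = (1/8)(1/8) = 1/64.
Weighting by the prior gives 1/4 · 49/64 = 49/256, 1/4 · 25/64 = 25/256, 1/4 · 1/4 = 1/16, 1/4 · 1/64 = 1/256; these sum to 91/256.
Dividing through by the total gives posterior P(r = 1 | data) = 7/13, P(r = 3 | data) = 25/91, P(r = 4 | data) = 16/91, P(r = 7 | data) = 1/91.
The predictive probability is P(white next | data) = (7/8)(7/13) + (5/8)(25/91) + (1/2)(16/91) + (1/8)(1/91) = 41/56.

0.7321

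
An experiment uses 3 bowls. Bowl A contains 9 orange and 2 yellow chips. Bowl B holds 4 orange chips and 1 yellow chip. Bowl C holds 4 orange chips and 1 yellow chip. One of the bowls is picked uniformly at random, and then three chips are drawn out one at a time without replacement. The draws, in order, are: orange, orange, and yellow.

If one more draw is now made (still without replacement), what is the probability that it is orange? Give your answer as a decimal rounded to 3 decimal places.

0.967

For each hypothesis, P(data | H) works out to: P(data | bowl A) = (9/11)(8/10)(2/9) = 8/55; P(data | bowl B) = (4/5)(3/4)(1/3) = 1/5; P(data | bowl C) = (4/5)(3/4)(1/3) = 1/5.
The prior-weighted likelihoods are 1/3 · 8/55 = 8/165, 1/3 · 1/5 = 1/15, 1/3 · 1/5 = 1/15; summing to 2/11.
Normalising, the posterior is P(bowl A | data) = 4/15, P(bowl B | data) = 11/30, P(bowl C | data) = 11/30.
Averaging over the posterior, P(orange next | data) = (7/8)(4/15) + (1)(11/30) + (1)(11/30) = 29/30.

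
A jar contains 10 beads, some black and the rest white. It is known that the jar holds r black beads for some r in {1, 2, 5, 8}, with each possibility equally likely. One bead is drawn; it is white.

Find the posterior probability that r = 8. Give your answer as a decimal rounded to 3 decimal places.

Under each hypothesis, the probability of this draw is: P(data | r = 1) = (9/10) = 9/10; P(data | r = 2) = (8/10) = 4/5; P(data | r = 5) = (5/10) = 1/2; P(data | r = 8) = (2/10) = 1/5.
Multiplying each by its prior: 1/4 · 9/10 = 9/40, 1/4 · 4/5 = 1/5, 1/4 · 1/2 = 1/8, 1/4 · 1/5 = 1/20; summing to 3/5.
So P(r = 8 | data) = (1/20) / (3/5) = 1/12.

0.083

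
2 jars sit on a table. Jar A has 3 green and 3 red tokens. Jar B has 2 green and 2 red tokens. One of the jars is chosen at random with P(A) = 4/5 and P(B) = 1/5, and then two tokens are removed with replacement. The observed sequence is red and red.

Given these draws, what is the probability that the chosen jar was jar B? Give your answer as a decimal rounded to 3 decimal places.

The likelihood of the observed sequence under each hypothesis: P(data | jar A) = (3/6)(3/6) = 1/4; P(data | jar B) = (2/4)(2/4) = 1/4.
The prior-weighted likelihoods are 4/5 · 1/4 = 1/5, 1/5 · 1/4 = 1/20; summing to 1/4.
So P(jar B | data) = (1/20) / (1/4) = 1/5.

0.200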